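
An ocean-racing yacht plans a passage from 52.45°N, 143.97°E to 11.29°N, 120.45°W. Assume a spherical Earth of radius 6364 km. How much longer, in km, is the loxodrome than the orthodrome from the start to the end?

Great circle: cos σ = sin φ₁ sin φ₂ + cos φ₁ cos φ₂ cos Δλ,  σ = 1.4735 rad → d_gc = 9377.6 km
Rhumb line: Δψ = -0.8806, q = Δφ/Δψ = 0.8157, d_rh = R√(Δφ²+q²Δλ²) = 9792.8 km
Excess = 9792.8 − 9377.6 = 415.2 ≈ 415 km

415 km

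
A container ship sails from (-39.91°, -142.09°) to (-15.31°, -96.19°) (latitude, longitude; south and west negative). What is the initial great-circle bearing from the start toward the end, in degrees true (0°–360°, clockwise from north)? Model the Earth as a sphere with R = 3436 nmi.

θ = atan2( sin Δλ·cos φ₂ ,  cos φ₁ sin φ₂ − sin φ₁ cos φ₂ cos Δλ )
  = atan2(+0.6926, +0.2281) = 71.77°

71.8°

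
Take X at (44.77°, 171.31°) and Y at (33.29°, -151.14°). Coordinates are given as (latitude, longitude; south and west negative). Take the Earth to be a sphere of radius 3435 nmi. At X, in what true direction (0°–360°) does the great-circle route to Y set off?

98.6°

θ = atan2( sin Δλ·cos φ₂ ,  cos φ₁ sin φ₂ − sin φ₁ cos φ₂ cos Δλ )
  = atan2(+0.5094, -0.0771) = 98.60°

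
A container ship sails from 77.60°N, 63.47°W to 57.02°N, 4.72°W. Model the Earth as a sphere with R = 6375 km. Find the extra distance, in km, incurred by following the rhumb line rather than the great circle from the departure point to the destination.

119 km

Great circle: cos σ = sin φ₁ sin φ₂ + cos φ₁ cos φ₂ cos Δλ,  σ = 0.4951 rad → d_gc = 3156.12 km
Rhumb line: Δψ = -1.0024, q = Δφ/Δψ = 0.3583, d_rh = R√(Δφ²+q²Δλ²) = 3275.56 km
Excess = 3275.56 − 3156.12 = 119.44 ≈ 119 km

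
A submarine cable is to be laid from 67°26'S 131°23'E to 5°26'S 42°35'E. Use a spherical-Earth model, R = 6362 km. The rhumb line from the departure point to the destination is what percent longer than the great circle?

4.9%

Great circle: σ = 1.4752 rad → d_gc = Rσ = 9385.3 km
Rhumb: Δφ = +1.0821, Δλ = -1.5499, Δψ = +1.5169, q = Δφ/Δψ = 0.7134 → d_rh = R√(Δφ²+q²Δλ²) = 9842.3 km
Excess = (9842.3 − 9385.3) / 9385.3 = 457.0 / 9385.3 = 4.87% ≈ 4.9%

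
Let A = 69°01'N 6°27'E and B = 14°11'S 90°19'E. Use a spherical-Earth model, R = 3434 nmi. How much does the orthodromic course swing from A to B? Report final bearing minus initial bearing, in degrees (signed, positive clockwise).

+57.9°

Initial bearing θ₁ = atan2(sin Δλ cos φ₂, cos φ₁ sin φ₂ − sin φ₁ cos φ₂ cos Δλ) = 100.83°
Final bearing θ₂ = (initial bearing from the destination back to the start) + 180° = 158.73°
Δθ = θ₂ − θ₁ = +57.9°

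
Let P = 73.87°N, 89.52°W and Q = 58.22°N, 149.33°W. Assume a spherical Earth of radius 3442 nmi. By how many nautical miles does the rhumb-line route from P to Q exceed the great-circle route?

64 nmi

Great circle: cos σ = sin φ₁ sin φ₂ + cos φ₁ cos φ₂ cos Δλ,  σ = 0.4730 rad → d_gc = 1628.2 nmi
Rhumb line: Δψ = -0.6976, q = Δφ/Δψ = 0.3915, d_rh = R√(Δφ²+q²Δλ²) = 1692.0 nmi
Excess = 1692.0 − 1628.2 = 63.8 ≈ 64 nmi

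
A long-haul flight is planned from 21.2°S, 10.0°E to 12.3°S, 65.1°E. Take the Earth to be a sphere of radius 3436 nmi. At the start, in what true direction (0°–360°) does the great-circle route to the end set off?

89.7°

N = sin Δλ·cos φ₂ = +0.8013;  D = cos φ₁ sin φ₂ − sin φ₁ cos φ₂ cos Δλ = +0.0035
initial course = atan2(N, D) = 89.75°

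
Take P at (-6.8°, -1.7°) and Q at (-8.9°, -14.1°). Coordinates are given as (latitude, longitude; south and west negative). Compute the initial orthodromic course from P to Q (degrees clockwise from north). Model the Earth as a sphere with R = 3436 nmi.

N = sin Δλ·cos φ₂ = -0.2121;  D = cos φ₁ sin φ₂ − sin φ₁ cos φ₂ cos Δλ = -0.0394
initial course = atan2(N, D) = 259.49°

259.5°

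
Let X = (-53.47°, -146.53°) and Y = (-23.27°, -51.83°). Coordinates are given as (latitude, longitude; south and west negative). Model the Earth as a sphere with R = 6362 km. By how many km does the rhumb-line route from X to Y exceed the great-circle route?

Great circle: cos σ = sin φ₁ sin φ₂ + cos φ₁ cos φ₂ cos Δλ,  σ = 1.2947 rad → d_gc = 8236.6 km
Rhumb line: Δψ = +0.6908, q = Δφ/Δψ = 0.7631, d_rh = R√(Δφ²+q²Δλ²) = 8696.4 km
Excess = 8696.4 − 8236.6 = 459.8 ≈ 460 km

460 km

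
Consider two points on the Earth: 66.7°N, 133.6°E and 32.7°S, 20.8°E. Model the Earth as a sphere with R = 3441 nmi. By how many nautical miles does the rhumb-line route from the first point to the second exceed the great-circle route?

Great circle: cos σ = sin φ₁ sin φ₂ + cos φ₁ cos φ₂ cos Δλ,  σ = 2.2461 rad → d_gc = 7729.0 nmi
Rhumb line: Δψ = -2.1835, q = Δφ/Δψ = 0.7945, d_rh = R√(Δφ²+q²Δλ²) = 8037.9 nmi
Excess = 8037.9 − 7729.0 = 308.9 ≈ 309 nmi

309 nmi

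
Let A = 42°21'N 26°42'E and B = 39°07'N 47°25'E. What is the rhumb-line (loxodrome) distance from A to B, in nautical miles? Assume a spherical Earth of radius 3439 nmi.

962 nmi

Rhumb course C = atan2(Δλ, Δψ) with Δψ = ln[tan(π/4+φ₂/2)/tan(π/4+φ₁/2)] = -0.0745, Δλ = +0.3616 → C = 101.64°
d = R·|Δφ| / |cos C| = 3439·0.05643 / 0.20180 = 962 nmi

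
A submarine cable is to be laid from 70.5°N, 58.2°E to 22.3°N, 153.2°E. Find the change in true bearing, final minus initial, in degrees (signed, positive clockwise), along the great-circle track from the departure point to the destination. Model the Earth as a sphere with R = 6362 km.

+81.8°

At departure: θ₁ = atan2(sin Δλ cos φ₂, cos φ₁ sin φ₂ − sin φ₁ cos φ₂ cos Δλ) = 77.60°
At arrival: θ₂ = atan2(sin Δλ cos φ₁, −cos φ₂ sin φ₁ + sin φ₂ cos φ₁ cos Δλ) = 159.37°
Δθ = θ₂ − θ₁ = +81.8°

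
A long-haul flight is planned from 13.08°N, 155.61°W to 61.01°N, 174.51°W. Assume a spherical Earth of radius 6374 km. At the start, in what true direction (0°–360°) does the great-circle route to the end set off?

N = sin Δλ·cos φ₂ = -0.1570;  D = cos φ₁ sin φ₂ − sin φ₁ cos φ₂ cos Δλ = +0.7482
initial course = atan2(N, D) = 348.15°

348.2°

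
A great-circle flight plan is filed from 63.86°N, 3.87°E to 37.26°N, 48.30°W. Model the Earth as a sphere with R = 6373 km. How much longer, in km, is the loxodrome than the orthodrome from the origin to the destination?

99 km

Great circle: cos σ = sin φ₁ sin φ₂ + cos φ₁ cos φ₂ cos Δλ,  σ = 0.7097 rad → d_gc = 4522.8 km
Rhumb line: Δψ = -0.7587, q = Δφ/Δψ = 0.6119, d_rh = R√(Δφ²+q²Δλ²) = 4622.1 km
Excess = 4622.1 − 4522.8 = 99.3 ≈ 99 km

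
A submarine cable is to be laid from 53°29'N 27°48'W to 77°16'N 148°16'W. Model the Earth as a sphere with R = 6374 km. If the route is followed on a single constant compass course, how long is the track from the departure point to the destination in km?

Δψ = ln[tan(π/4+φ₂/2)/tan(π/4+φ₁/2)] = +1.0841;  Δφ = +0.4151 rad,  Δλ = -2.1025 rad
q = Δφ/Δψ = 0.3829
d = R·√(Δφ² + q²Δλ²) = 6374·0.90577 = 5773 km

5773 km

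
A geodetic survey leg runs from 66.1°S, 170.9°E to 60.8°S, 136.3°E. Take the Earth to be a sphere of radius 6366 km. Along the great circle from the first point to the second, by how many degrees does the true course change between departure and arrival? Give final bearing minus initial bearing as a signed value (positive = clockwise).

At departure: θ₁ = atan2(sin Δλ cos φ₂, cos φ₁ sin φ₂ − sin φ₁ cos φ₂ cos Δλ) = 272.79°
At arrival: θ₂ = atan2(sin Δλ cos φ₁, −cos φ₂ sin φ₁ + sin φ₂ cos φ₁ cos Δλ) = 303.96°
Δθ = θ₂ − θ₁ = +31.2°

+31.2°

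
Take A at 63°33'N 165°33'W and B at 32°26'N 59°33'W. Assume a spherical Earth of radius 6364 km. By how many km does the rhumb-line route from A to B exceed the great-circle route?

Great circle: cos σ = sin φ₁ sin φ₂ + cos φ₁ cos φ₂ cos Δλ,  σ = 1.1847 rad → d_gc = 7539.6 km
Rhumb line: Δψ = -0.8492, q = Δφ/Δψ = 0.6396, d_rh = R√(Δφ²+q²Δλ²) = 8285.3 km
Excess = 8285.3 − 7539.6 = 745.7 ≈ 746 km

746 km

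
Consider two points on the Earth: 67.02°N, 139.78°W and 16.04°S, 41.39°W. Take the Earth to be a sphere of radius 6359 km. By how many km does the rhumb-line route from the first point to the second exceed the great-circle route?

Great circle: cos σ = sin φ₁ sin φ₂ + cos φ₁ cos φ₂ cos Δλ,  σ = 1.8851 rad → d_gc = 11987.2 km
Rhumb line: Δψ = -1.8769, q = Δφ/Δψ = 0.7724, d_rh = R√(Δφ²+q²Δλ²) = 12494.6 km
Excess = 12494.6 − 11987.2 = 507.4 ≈ 507 km

507 km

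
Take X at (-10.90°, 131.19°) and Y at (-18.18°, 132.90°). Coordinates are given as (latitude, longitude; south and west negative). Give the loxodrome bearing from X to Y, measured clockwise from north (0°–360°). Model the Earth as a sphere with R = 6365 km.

167.2°

Meridional parts: M(φ₁)=-0.1914, M(φ₂)=-0.3228 → ΔM = -0.1314;  Δλ = +0.0298 rad
tan C = Δλ / ΔM = -0.2272 → C = 167.20°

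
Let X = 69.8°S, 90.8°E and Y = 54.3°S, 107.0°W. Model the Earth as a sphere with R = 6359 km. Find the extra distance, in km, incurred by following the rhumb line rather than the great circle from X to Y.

2273 km

Great circle: cos σ = sin φ₁ sin φ₂ + cos φ₁ cos φ₂ cos Δλ,  σ = 0.9639 rad → d_gc = 6129.7 km
Rhumb line: Δψ = +0.5921, q = Δφ/Δψ = 0.4569, d_rh = R√(Δφ²+q²Δλ²) = 8402.3 km
Excess = 8402.3 − 6129.7 = 2272.6 ≈ 2273 km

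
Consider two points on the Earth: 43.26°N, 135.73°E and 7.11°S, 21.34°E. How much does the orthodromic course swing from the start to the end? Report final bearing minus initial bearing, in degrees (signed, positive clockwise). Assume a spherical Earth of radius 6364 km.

At departure: θ₁ = atan2(sin Δλ cos φ₂, cos φ₁ sin φ₂ − sin φ₁ cos φ₂ cos Δλ) = 281.91°
At arrival: θ₂ = atan2(sin Δλ cos φ₁, −cos φ₂ sin φ₁ + sin φ₂ cos φ₁ cos Δλ) = 225.90°
Δθ = θ₂ − θ₁ = -56.0°

-56.0°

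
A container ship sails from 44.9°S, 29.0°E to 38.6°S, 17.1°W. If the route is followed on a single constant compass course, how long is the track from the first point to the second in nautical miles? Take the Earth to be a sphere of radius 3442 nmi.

Rhumb course C = atan2(Δλ, Δψ) with Δψ = ln[tan(π/4+φ₂/2)/tan(π/4+φ₁/2)] = +0.1476, Δλ = -0.8046 → C = 280.39°
d = R·|Δφ| / |cos C| = 3442·0.10996 / 0.18041 = 2098 nmi

2098 nmi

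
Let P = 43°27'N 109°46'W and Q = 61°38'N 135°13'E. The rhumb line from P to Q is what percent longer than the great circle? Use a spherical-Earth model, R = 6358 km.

Great circle: σ = 1.0936 rad → d_gc = Rσ = 6953.2 km
Rhumb: Δφ = +0.3174, Δλ = -2.0074, Δψ = +0.5318, q = Δφ/Δψ = 0.5967 → d_rh = R√(Δφ²+q²Δλ²) = 7879.1 km
Excess = (7879.1 − 6953.2) / 6953.2 = 925.9 / 6953.2 = 13.32% ≈ 13.3%

13.3%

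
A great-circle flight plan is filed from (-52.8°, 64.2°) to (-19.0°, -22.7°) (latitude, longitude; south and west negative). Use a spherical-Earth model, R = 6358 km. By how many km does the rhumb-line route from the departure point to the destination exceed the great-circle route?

336 km

Great circle: cos σ = sin φ₁ sin φ₂ + cos φ₁ cos φ₂ cos Δλ,  σ = 1.2763 rad → d_gc = 8114.8 km
Rhumb line: Δψ = +0.7512, q = Δφ/Δψ = 0.7853, d_rh = R√(Δφ²+q²Δλ²) = 8450.9 km
Excess = 8450.9 − 8114.8 = 336.1 ≈ 336 km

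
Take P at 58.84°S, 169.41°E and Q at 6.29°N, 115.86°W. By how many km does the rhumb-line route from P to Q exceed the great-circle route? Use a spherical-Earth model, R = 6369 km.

199 km

Great circle: cos σ = sin φ₁ sin φ₂ + cos φ₁ cos φ₂ cos Δλ,  σ = 1.5291 rad → d_gc = 9738.7 km
Rhumb line: Δψ = +1.3872, q = Δφ/Δψ = 0.8195, d_rh = R√(Δφ²+q²Δλ²) = 9937.6 km
Excess = 9937.6 − 9738.7 = 198.9 ≈ 199 km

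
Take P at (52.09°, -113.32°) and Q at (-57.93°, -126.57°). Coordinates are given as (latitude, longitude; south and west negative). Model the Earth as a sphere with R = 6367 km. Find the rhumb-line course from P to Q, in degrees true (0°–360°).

185.7°

Δψ = ln[tan(π/4+φ₂/2)/tan(π/4+φ₁/2)] = -2.3156
Δλ = -0.2313 rad (taken the short way round)
course = atan2(Δλ, Δψ) = 185.70°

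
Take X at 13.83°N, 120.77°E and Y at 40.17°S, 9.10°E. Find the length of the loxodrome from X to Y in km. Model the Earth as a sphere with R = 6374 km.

Δψ = ln[tan(π/4+φ₂/2)/tan(π/4+φ₁/2)] = -1.0105;  Δφ = -0.9425 rad,  Δλ = -1.9490 rad
q = Δφ/Δψ = 0.9326
d = R·√(Δφ² + q²Δλ²) = 6374·2.04754 = 13051 km

13051 km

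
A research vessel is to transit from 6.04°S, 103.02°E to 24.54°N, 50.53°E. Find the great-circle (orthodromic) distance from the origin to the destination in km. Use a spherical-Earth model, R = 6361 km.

6609 km

Haversine: a = sin²(Δφ/2)+cos φ₁ cos φ₂ sin²(Δλ/2) = 0.24644;  σ = 2·atan2(√a,√(1−a))
σ = 59.528° → d = Rσ = 6361·1.03895 = 6609 km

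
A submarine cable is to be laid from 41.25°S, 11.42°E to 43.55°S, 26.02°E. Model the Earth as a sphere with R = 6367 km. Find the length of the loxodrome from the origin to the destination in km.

1225 km

Rhumb course C = atan2(Δλ, Δψ) with Δψ = ln[tan(π/4+φ₂/2)/tan(π/4+φ₁/2)] = -0.0544, Δλ = +0.2548 → C = 102.04°
d = R·|Δφ| / |cos C| = 6367·0.04014 / 0.20867 = 1225 km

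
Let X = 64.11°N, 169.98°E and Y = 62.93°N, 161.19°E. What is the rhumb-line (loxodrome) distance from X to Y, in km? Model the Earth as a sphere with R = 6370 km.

455 km

Rhumb course C = atan2(Δλ, Δψ) with Δψ = ln[tan(π/4+φ₂/2)/tan(π/4+φ₁/2)] = -0.0462, Δλ = -0.1534 → C = 253.24°
d = R·|Δφ| / |cos C| = 6370·0.02059 / 0.28833 = 455 km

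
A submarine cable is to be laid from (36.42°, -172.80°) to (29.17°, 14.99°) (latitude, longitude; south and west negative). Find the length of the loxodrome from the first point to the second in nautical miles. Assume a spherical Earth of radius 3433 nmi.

8674 nmi

Rhumb course C = atan2(Δλ, Δψ) with Δψ = ln[tan(π/4+φ₂/2)/tan(π/4+φ₁/2)] = -0.1507, Δλ = -3.0056 → C = 267.13°
d = R·|Δφ| / |cos C| = 3433·0.12654 / 0.05008 = 8674 nmi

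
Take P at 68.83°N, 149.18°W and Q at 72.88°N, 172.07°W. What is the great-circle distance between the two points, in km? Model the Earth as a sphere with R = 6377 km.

Haversine: a = sin²(Δφ/2)+cos φ₁ cos φ₂ sin²(Δλ/2) = 0.00543;  σ = 2·atan2(√a,√(1−a))
σ = 8.455° → d = Rσ = 6377·0.14757 = 941 km

941 km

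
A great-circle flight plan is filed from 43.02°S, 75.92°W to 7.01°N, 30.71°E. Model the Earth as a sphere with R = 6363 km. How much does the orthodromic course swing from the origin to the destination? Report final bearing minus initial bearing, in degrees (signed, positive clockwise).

At departure: θ₁ = atan2(sin Δλ cos φ₂, cos φ₁ sin φ₂ − sin φ₁ cos φ₂ cos Δλ) = 96.27°
At arrival: θ₂ = atan2(sin Δλ cos φ₁, −cos φ₂ sin φ₁ + sin φ₂ cos φ₁ cos Δλ) = 47.07°
Δθ = θ₂ − θ₁ = -49.2°

-49.2°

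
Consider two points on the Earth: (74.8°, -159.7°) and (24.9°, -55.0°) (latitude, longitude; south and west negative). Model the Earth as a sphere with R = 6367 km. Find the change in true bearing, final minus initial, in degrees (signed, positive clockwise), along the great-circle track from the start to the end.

Initial bearing θ₁ = atan2(sin Δλ cos φ₂, cos φ₁ sin φ₂ − sin φ₁ cos φ₂ cos Δλ) = 69.24°
Final bearing θ₂ = (initial bearing from the destination back to the start) + 180° = 164.32°
Δθ = θ₂ − θ₁ = +95.1°

+95.1°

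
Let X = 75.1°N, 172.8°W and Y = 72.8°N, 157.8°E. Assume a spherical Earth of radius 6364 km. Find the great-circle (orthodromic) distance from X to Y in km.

927 km

Haversine: a = sin²(Δφ/2)+cos φ₁ cos φ₂ sin²(Δλ/2) = 0.00530;  σ = 2·atan2(√a,√(1−a))
σ = 8.349° → d = Rσ = 6364·0.14572 = 927 km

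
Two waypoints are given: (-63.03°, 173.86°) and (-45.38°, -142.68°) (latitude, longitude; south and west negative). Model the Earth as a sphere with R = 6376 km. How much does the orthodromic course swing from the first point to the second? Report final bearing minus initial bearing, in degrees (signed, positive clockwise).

Initial bearing θ₁ = atan2(sin Δλ cos φ₂, cos φ₁ sin φ₂ − sin φ₁ cos φ₂ cos Δλ) = 74.77°
Final bearing θ₂ = (initial bearing from the destination back to the start) + 180° = 38.53°
Δθ = θ₂ − θ₁ = -36.2°

-36.2°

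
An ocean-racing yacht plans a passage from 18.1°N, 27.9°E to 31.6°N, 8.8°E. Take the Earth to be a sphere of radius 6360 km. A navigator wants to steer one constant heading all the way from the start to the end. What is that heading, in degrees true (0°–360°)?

Meridional parts: M(φ₁)=+0.3213, M(φ₂)=+0.5818 → ΔM = +0.2605;  Δλ = -0.3334 rad
tan C = Δλ / ΔM = -1.2796 → C = 308.01°

308.0°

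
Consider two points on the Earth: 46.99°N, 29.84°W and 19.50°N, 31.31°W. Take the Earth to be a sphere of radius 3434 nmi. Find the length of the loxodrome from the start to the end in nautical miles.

Rhumb course C = atan2(Δλ, Δψ) with Δψ = ln[tan(π/4+φ₂/2)/tan(π/4+φ₁/2)] = -0.5843, Δλ = -0.0257 → C = 182.51°
d = R·|Δφ| / |cos C| = 3434·0.47979 / 0.99904 = 1649 nmi

1649 nmi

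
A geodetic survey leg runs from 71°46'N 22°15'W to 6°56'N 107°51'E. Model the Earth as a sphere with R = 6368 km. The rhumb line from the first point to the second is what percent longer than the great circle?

Great circle: σ = 1.6563 rad → d_gc = Rσ = 10547.4 km
Rhumb: Δφ = -1.1316, Δλ = +2.2707, Δψ = -1.7083, q = Δφ/Δψ = 0.6624 → d_rh = R√(Δφ²+q²Δλ²) = 11985.6 km
Excess = (11985.6 − 10547.4) / 10547.4 = 1438.2 / 10547.4 = 13.64% ≈ 13.6%

13.6%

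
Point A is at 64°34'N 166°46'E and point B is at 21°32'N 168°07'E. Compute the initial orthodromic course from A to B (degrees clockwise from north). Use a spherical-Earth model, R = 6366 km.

N = sin Δλ·cos φ₂ = +0.0219;  D = cos φ₁ sin φ₂ − sin φ₁ cos φ₂ cos Δλ = -0.6822
initial course = atan2(N, D) = 178.16°

178.2°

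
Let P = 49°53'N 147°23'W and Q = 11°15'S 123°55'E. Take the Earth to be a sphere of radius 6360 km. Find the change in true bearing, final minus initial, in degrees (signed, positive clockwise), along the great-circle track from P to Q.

Initial bearing θ₁ = atan2(sin Δλ cos φ₂, cos φ₁ sin φ₂ − sin φ₁ cos φ₂ cos Δλ) = 261.72°
Final bearing θ₂ = (initial bearing from the destination back to the start) + 180° = 220.55°
Δθ = θ₂ − θ₁ = -41.2°

-41.2°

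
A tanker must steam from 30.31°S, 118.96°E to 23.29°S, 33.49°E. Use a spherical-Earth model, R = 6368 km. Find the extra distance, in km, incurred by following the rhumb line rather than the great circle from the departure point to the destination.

Great circle: cos σ = sin φ₁ sin φ₂ + cos φ₁ cos φ₂ cos Δλ,  σ = 1.3055 rad → d_gc = 8313.6 km
Rhumb line: Δψ = +0.1374, q = Δφ/Δψ = 0.8917, d_rh = R√(Δφ²+q²Δλ²) = 8506.8 km
Excess = 8506.8 − 8313.6 = 193.2 ≈ 193 km

193 km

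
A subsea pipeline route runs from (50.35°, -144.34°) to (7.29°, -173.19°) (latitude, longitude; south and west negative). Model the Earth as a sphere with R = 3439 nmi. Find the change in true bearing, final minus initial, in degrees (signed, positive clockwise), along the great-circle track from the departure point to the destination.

-15.2°

Initial bearing θ₁ = atan2(sin Δλ cos φ₂, cos φ₁ sin φ₂ − sin φ₁ cos φ₂ cos Δλ) = 219.15°
Final bearing θ₂ = (initial bearing from the destination back to the start) + 180° = 203.96°
Δθ = θ₂ − θ₁ = -15.2°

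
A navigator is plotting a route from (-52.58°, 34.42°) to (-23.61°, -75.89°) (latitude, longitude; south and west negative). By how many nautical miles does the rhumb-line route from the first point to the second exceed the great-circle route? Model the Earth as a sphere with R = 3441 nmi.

402 nmi

Great circle: cos σ = sin φ₁ sin φ₂ + cos φ₁ cos φ₂ cos Δλ,  σ = 1.4456 rad → d_gc = 4974.5 nmi
Rhumb line: Δψ = +0.6585, q = Δφ/Δψ = 0.7679, d_rh = R√(Δφ²+q²Δλ²) = 5376.5 nmi
Excess = 5376.5 − 4974.5 = 402.0 ≈ 402 nmi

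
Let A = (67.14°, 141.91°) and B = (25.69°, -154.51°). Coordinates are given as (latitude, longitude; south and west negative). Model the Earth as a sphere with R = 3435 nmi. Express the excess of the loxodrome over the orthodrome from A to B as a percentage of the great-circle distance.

3.0%

Great circle: σ = 0.9822 rad → d_gc = Rσ = 3373.7 nmi
Rhumb: Δφ = -0.7234, Δλ = +1.1097, Δψ = -1.1344, q = Δφ/Δψ = 0.6377 → d_rh = R√(Δφ²+q²Δλ²) = 3476.3 nmi
Excess = (3476.3 − 3373.7) / 3373.7 = 102.6 / 3373.7 = 3.04% ≈ 3.0%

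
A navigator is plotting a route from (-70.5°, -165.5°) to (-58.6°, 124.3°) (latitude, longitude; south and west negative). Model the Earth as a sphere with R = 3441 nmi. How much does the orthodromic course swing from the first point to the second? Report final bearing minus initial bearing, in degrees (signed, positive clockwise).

Initial bearing θ₁ = atan2(sin Δλ cos φ₂, cos φ₁ sin φ₂ − sin φ₁ cos φ₂ cos Δλ) = 256.40°
Final bearing θ₂ = (initial bearing from the destination back to the start) + 180° = 321.48°
Δθ = θ₂ − θ₁ = +65.1°

+65.1°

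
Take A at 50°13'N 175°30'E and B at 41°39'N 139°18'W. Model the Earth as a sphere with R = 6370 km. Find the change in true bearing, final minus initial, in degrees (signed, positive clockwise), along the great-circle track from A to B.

+33.4°

At departure: θ₁ = atan2(sin Δλ cos φ₂, cos φ₁ sin φ₂ − sin φ₁ cos φ₂ cos Δλ) = 87.77°
At arrival: θ₂ = atan2(sin Δλ cos φ₁, −cos φ₂ sin φ₁ + sin φ₂ cos φ₁ cos Δλ) = 121.16°
Δθ = θ₂ − θ₁ = +33.4°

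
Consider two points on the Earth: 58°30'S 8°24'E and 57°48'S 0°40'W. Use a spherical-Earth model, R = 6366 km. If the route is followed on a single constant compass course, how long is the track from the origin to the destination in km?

537 km

Δψ = ln[tan(π/4+φ₂/2)/tan(π/4+φ₁/2)] = +0.0232;  Δφ = +0.0122 rad,  Δλ = -0.1582 rad
q = Δφ/Δψ = 0.5277
d = R·√(Δφ² + q²Δλ²) = 6366·0.08439 = 537 km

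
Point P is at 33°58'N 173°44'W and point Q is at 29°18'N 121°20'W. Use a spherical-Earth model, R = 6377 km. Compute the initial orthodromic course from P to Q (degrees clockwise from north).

N = sin Δλ·cos φ₂ = +0.6909;  D = cos φ₁ sin φ₂ − sin φ₁ cos φ₂ cos Δλ = +0.1086
initial course = atan2(N, D) = 81.07°

81.1°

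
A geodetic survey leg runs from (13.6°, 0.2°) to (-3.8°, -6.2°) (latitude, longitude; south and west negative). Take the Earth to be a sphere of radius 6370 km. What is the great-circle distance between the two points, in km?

Haversine: a = sin²(Δφ/2)+cos φ₁ cos φ₂ sin²(Δλ/2) = 0.02590;  σ = 2·atan2(√a,√(1−a))
σ = 18.523° → d = Rσ = 6370·0.32329 = 2059 km

2059 km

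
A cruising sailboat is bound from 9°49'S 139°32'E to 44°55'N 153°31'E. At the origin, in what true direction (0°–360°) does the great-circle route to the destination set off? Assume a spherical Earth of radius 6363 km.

11.9°

N = sin Δλ·cos φ₂ = +0.1711;  D = cos φ₁ sin φ₂ − sin φ₁ cos φ₂ cos Δλ = +0.8129
initial course = atan2(N, D) = 11.89°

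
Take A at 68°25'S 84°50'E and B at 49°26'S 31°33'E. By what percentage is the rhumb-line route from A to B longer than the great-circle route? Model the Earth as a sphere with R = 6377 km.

Great circle: σ = 0.5559 rad → d_gc = Rσ = 3545.2 km
Rhumb: Δφ = +0.3313, Δλ = -0.9300, Δψ = +0.6621, q = Δφ/Δψ = 0.5004 → d_rh = R√(Δφ²+q²Δλ²) = 3642.8 km
Excess = (3642.8 − 3545.2) / 3545.2 = 97.6 / 3545.2 = 2.753% ≈ 2.8%

2.8%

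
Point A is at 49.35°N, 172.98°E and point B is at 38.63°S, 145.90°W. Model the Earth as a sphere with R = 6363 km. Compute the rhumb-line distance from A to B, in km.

Rhumb course C = atan2(Δλ, Δψ) with Δψ = ln[tan(π/4+φ₂/2)/tan(π/4+φ₁/2)] = -1.7252, Δλ = +0.7177 → C = 157.41°
d = R·|Δφ| / |cos C| = 6363·1.53554 / 0.92329 = 10582 km

10582 km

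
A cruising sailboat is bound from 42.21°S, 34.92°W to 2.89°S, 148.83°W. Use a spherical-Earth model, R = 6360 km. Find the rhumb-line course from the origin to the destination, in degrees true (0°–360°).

Δψ = ln[tan(π/4+φ₂/2)/tan(π/4+φ₁/2)] = +0.7636
Δλ = -1.9881 rad (taken the short way round)
course = atan2(Δλ, Δψ) = 291.01°

291.0°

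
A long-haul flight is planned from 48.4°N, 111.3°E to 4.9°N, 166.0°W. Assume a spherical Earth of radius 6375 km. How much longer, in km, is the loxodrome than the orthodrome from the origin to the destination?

Great circle: cos σ = sin φ₁ sin φ₂ + cos φ₁ cos φ₂ cos Δλ,  σ = 1.4223 rad → d_gc = 9067.3 km
Rhumb line: Δψ = -0.8823, q = Δφ/Δψ = 0.8605, d_rh = R√(Δφ²+q²Δλ²) = 9280.0 km
Excess = 9280.0 − 9067.3 = 212.7 ≈ 213 km

213 km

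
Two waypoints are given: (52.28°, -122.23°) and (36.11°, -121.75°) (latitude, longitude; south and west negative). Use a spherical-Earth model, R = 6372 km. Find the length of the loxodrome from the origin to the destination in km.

1799 km

Rhumb course C = atan2(Δλ, Δψ) with Δψ = ln[tan(π/4+φ₂/2)/tan(π/4+φ₁/2)] = -0.3975, Δλ = +0.0084 → C = 178.79°
d = R·|Δφ| / |cos C| = 6372·0.28222 / 0.99978 = 1799 km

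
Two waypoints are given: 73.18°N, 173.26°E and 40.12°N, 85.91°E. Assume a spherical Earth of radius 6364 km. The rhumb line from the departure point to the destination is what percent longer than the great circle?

7.5%

Great circle: σ = 0.8930 rad → d_gc = Rσ = 5683.3 km
Rhumb: Δφ = -0.5770, Δλ = -1.5245, Δψ = -1.1459, q = Δφ/Δψ = 0.5035 → d_rh = R√(Δφ²+q²Δλ²) = 6111.5 km
Excess = (6111.5 − 5683.3) / 5683.3 = 428.2 / 5683.3 = 7.53% ≈ 7.5%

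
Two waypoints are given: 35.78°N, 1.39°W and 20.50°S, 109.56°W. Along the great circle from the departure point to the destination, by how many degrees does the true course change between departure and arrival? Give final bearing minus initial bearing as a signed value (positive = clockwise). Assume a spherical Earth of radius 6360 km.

At departure: θ₁ = atan2(sin Δλ cos φ₂, cos φ₁ sin φ₂ − sin φ₁ cos φ₂ cos Δλ) = 262.74°
At arrival: θ₂ = atan2(sin Δλ cos φ₁, −cos φ₂ sin φ₁ + sin φ₂ cos φ₁ cos Δλ) = 239.22°
Δθ = θ₂ − θ₁ = -23.5°

-23.5°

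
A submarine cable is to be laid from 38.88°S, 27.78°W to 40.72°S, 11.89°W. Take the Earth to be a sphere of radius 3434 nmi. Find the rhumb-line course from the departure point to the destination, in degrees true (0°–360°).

98.6°

Δψ = ln[tan(π/4+φ₂/2)/tan(π/4+φ₁/2)] = -0.0418
Δλ = +0.2773 rad (taken the short way round)
course = atan2(Δλ, Δψ) = 98.57°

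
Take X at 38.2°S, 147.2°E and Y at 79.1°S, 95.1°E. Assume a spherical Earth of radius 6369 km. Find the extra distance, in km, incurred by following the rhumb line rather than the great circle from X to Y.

Great circle: cos σ = sin φ₁ sin φ₂ + cos φ₁ cos φ₂ cos Δλ,  σ = 0.7974 rad → d_gc = 5078.9 km
Rhumb line: Δψ = -1.6272, q = Δφ/Δψ = 0.4387, d_rh = R√(Δφ²+q²Δλ²) = 5208.2 km
Excess = 5208.2 − 5078.9 = 129.3 ≈ 129 km

129 km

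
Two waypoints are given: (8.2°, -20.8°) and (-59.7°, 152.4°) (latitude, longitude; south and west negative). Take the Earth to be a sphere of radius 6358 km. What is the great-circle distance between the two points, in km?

14231 km

cos σ = sin φ₁ sin φ₂ + cos φ₁ cos φ₂ cos Δλ
      = sin(8.20°)sin(-59.70°) + cos(8.20°)cos(-59.70°)cos(173.20°) = -0.6190
σ = 128.243° → d = Rσ = 6358·2.23827 = 14231 km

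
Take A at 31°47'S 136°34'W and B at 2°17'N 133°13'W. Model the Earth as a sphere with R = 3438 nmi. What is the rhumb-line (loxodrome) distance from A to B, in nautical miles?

Rhumb course C = atan2(Δλ, Δψ) with Δψ = ln[tan(π/4+φ₂/2)/tan(π/4+φ₁/2)] = +0.6254, Δλ = +0.0585 → C = 5.34°
d = R·|Δφ| / |cos C| = 3438·0.59458 / 0.99566 = 2053 nmi

2053 nmi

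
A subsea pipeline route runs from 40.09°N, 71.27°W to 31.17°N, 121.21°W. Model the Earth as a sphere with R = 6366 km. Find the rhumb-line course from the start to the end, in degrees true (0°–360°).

257.6°

Δψ = ln[tan(π/4+φ₂/2)/tan(π/4+φ₁/2)] = -0.1919
Δλ = -0.8716 rad (taken the short way round)
course = atan2(Δλ, Δψ) = 257.58°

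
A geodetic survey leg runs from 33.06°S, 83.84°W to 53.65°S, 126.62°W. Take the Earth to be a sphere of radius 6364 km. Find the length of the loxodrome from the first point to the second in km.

Δψ = ln[tan(π/4+φ₂/2)/tan(π/4+φ₁/2)] = -0.5019;  Δφ = -0.3594 rad,  Δλ = -0.7467 rad
q = Δφ/Δψ = 0.7161
d = R·√(Δφ² + q²Δλ²) = 6364·0.64421 = 4100 km

4100 km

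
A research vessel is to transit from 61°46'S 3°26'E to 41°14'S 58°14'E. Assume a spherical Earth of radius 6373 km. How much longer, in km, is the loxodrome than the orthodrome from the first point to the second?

Great circle: cos σ = sin φ₁ sin φ₂ + cos φ₁ cos φ₂ cos Δλ,  σ = 0.6668 rad → d_gc = 4249.8 km
Rhumb line: Δψ = +0.5891, q = Δφ/Δψ = 0.6084, d_rh = R√(Δφ²+q²Δλ²) = 4355.1 km
Excess = 4355.1 − 4249.8 = 105.3 ≈ 105 km

105 km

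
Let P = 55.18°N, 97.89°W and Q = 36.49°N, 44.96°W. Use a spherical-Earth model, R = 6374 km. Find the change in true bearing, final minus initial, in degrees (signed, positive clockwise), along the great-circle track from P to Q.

+39.8°

Initial bearing θ₁ = atan2(sin Δλ cos φ₂, cos φ₁ sin φ₂ − sin φ₁ cos φ₂ cos Δλ) = 95.19°
Final bearing θ₂ = (initial bearing from the destination back to the start) + 180° = 134.98°
Δθ = θ₂ − θ₁ = +39.8°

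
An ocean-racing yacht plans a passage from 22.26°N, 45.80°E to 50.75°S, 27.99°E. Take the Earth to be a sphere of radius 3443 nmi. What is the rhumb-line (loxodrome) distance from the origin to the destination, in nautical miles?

4490 nmi

Rhumb course C = atan2(Δλ, Δψ) with Δψ = ln[tan(π/4+φ₂/2)/tan(π/4+φ₁/2)] = -1.4299, Δλ = -0.3108 → C = 192.26°
d = R·|Δφ| / |cos C| = 3443·1.27426 / 0.97718 = 4490 nmi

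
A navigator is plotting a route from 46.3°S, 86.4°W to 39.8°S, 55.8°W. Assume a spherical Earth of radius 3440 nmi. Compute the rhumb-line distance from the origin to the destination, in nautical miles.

1396 nmi

Δψ = ln[tan(π/4+φ₂/2)/tan(π/4+φ₁/2)] = +0.1555;  Δφ = +0.1134 rad,  Δλ = +0.5341 rad
q = Δφ/Δψ = 0.7297
d = R·√(Δφ² + q²Δλ²) = 3440·0.40588 = 1396 nmi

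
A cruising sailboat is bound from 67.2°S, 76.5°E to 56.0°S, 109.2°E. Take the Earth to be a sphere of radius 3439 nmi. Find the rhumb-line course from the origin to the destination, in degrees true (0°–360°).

Meridional parts: M(φ₁)=-1.6013, M(φ₂)=-1.1851 → ΔM = +0.4162;  Δλ = +0.5707 rad
tan C = Δλ / ΔM = +1.3711 → C = 53.90°

53.9°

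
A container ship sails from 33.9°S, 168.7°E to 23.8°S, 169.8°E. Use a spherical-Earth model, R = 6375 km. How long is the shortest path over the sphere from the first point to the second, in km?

cos σ = sin φ₁ sin φ₂ + cos φ₁ cos φ₂ cos Δλ
      = sin(-33.90°)sin(-23.80°) + cos(-33.90°)cos(-23.80°)cos(1.10°) = 0.9844
σ = 10.146° → d = Rσ = 6375·0.17707 = 1129 km

1129 km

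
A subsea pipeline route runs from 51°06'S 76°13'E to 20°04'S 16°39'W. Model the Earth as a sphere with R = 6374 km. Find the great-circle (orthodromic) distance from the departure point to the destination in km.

cos σ = sin φ₁ sin φ₂ + cos φ₁ cos φ₂ cos Δλ
      = sin(-51.10°)sin(-20.07°) + cos(-51.10°)cos(-20.07°)cos(-92.87°) = 0.2375
σ = 76.259° → d = Rσ = 6374·1.33098 = 8484 km

8484 km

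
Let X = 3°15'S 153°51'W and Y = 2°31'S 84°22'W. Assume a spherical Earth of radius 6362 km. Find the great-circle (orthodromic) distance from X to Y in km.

7704 km

cos σ = sin φ₁ sin φ₂ + cos φ₁ cos φ₂ cos Δλ
      = sin(-3.25°)sin(-2.52°) + cos(-3.25°)cos(-2.52°)cos(69.48°) = 0.3521
σ = 69.386° → d = Rσ = 6362·1.21102 = 7704 km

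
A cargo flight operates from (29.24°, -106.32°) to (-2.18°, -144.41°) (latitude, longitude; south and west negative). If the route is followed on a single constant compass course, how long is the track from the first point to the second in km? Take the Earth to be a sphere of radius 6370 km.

Rhumb course C = atan2(Δλ, Δψ) with Δψ = ln[tan(π/4+φ₂/2)/tan(π/4+φ₁/2)] = -0.5721, Δλ = -0.6648 → C = 229.29°
d = R·|Δφ| / |cos C| = 6370·0.54838 / 0.65229 = 5355 km

5355 km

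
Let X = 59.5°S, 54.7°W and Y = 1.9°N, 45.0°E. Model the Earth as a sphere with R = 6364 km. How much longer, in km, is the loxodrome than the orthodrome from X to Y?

Great circle: cos σ = sin φ₁ sin φ₂ + cos φ₁ cos φ₂ cos Δλ,  σ = 1.6851 rad → d_gc = 10723.9 km
Rhumb line: Δψ = +1.3328, q = Δφ/Δψ = 0.8040, d_rh = R√(Δφ²+q²Δλ²) = 11215.7 km
Excess = 11215.7 − 10723.9 = 491.8 ≈ 492 km

492 km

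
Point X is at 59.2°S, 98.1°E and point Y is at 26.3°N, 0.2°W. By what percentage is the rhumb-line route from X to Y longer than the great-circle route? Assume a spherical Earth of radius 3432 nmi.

2.3%

Great circle: σ = 2.0340 rad → d_gc = Rσ = 6980.8 nmi
Rhumb: Δφ = +1.4923, Δλ = -1.7157, Δψ = +1.7654, q = Δφ/Δψ = 0.8453 → d_rh = R√(Δφ²+q²Δλ²) = 7141.5 nmi
Excess = (7141.5 − 6980.8) / 6980.8 = 160.7 / 6980.8 = 2.30% ≈ 2.3%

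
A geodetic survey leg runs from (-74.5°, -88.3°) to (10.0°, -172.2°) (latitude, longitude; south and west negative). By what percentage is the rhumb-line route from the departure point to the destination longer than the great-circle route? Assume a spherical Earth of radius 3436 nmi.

Great circle: σ = 1.7106 rad → d_gc = Rσ = 5877.7 nmi
Rhumb: Δφ = +1.4748, Δλ = -1.4643, Δψ = +2.1698, q = Δφ/Δψ = 0.6797 → d_rh = R√(Δφ²+q²Δλ²) = 6113.4 nmi
Excess = (6113.4 − 5877.7) / 5877.7 = 235.7 / 5877.7 = 4.01% ≈ 4.0%

4.0%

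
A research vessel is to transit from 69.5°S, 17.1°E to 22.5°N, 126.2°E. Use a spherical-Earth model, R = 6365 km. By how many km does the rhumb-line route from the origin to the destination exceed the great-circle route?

685 km

Great circle: cos σ = sin φ₁ sin φ₂ + cos φ₁ cos φ₂ cos Δλ,  σ = 2.0537 rad → d_gc = 13071.6 km
Rhumb line: Δψ = +2.1134, q = Δφ/Δψ = 0.7598, d_rh = R√(Δφ²+q²Δλ²) = 13756.8 km
Excess = 13756.8 − 13071.6 = 685.2 ≈ 685 km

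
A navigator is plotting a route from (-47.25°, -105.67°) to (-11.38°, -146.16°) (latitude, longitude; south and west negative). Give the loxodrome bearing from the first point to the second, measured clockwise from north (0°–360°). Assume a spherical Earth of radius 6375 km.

Meridional parts: M(φ₁)=-0.9380, M(φ₂)=-0.1999 → ΔM = +0.7381;  Δλ = -0.7067 rad
tan C = Δλ / ΔM = -0.9574 → C = 316.25°

316.2°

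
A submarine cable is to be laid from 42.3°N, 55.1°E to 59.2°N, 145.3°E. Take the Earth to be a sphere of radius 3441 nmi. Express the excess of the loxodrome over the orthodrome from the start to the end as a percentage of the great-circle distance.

Great circle: σ = 0.9560 rad → d_gc = Rσ = 3289.7 nmi
Rhumb: Δφ = +0.2950, Δλ = +1.5743, Δψ = +0.4731, q = Δφ/Δψ = 0.6234 → d_rh = R√(Δφ²+q²Δλ²) = 3526.4 nmi
Excess = (3526.4 − 3289.7) / 3289.7 = 236.7 / 3289.7 = 7.20% ≈ 7.2%

7.2%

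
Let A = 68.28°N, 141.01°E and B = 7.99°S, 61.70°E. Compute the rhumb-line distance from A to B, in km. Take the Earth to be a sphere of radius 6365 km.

10709 km

Δψ = ln[tan(π/4+φ₂/2)/tan(π/4+φ₁/2)] = -1.7910;  Δφ = -1.3312 rad,  Δλ = -1.3842 rad
q = Δφ/Δψ = 0.7433
d = R·√(Δφ² + q²Δλ²) = 6365·1.68241 = 10709 km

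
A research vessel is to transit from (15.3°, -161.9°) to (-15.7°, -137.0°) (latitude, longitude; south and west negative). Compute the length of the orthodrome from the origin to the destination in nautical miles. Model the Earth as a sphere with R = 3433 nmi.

2371 nmi

cos σ = sin φ₁ sin φ₂ + cos φ₁ cos φ₂ cos Δλ
      = sin(15.30°)sin(-15.70°) + cos(15.30°)cos(-15.70°)cos(24.90°) = 0.7709
σ = 39.570° → d = Rσ = 3433·0.69062 = 2371 nmi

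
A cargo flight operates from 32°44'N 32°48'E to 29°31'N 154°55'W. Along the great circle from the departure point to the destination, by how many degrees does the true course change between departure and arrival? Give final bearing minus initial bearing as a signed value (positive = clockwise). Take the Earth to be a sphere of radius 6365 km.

+165.1°

Initial bearing θ₁ = atan2(sin Δλ cos φ₂, cos φ₁ sin φ₂ − sin φ₁ cos φ₂ cos Δλ) = 7.56°
Final bearing θ₂ = (initial bearing from the destination back to the start) + 180° = 172.70°
Δθ = θ₂ − θ₁ = +165.1°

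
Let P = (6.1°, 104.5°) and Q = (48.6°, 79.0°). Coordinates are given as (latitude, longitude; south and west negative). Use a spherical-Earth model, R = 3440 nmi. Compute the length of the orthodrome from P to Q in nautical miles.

Haversine: a = sin²(Δφ/2)+cos φ₁ cos φ₂ sin²(Δλ/2) = 0.16339;  σ = 2·atan2(√a,√(1−a))
σ = 47.684° → d = Rσ = 3440·0.83224 = 2863 nmi

2863 nmi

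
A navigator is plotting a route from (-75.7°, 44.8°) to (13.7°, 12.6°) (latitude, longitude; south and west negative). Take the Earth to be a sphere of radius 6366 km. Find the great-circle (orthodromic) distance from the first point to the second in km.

cos σ = sin φ₁ sin φ₂ + cos φ₁ cos φ₂ cos Δλ
      = sin(-75.70°)sin(13.70°) + cos(-75.70°)cos(13.70°)cos(-32.20°) = -0.0264
σ = 91.515° → d = Rσ = 6366·1.59724 = 10168 km

10168 km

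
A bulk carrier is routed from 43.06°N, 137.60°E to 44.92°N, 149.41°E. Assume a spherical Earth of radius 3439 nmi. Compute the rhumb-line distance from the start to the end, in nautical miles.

Δψ = ln[tan(π/4+φ₂/2)/tan(π/4+φ₁/2)] = +0.0451;  Δφ = +0.0325 rad,  Δλ = +0.2061 rad
q = Δφ/Δψ = 0.7194
d = R·√(Δφ² + q²Δλ²) = 3439·0.15179 = 522 nmi

522 nmi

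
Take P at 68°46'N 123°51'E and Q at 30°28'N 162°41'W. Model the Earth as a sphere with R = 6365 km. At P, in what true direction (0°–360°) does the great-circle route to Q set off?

93.1°

θ = atan2( sin Δλ·cos φ₂ ,  cos φ₁ sin φ₂ − sin φ₁ cos φ₂ cos Δλ )
  = atan2(+0.8263, -0.0450) = 93.12°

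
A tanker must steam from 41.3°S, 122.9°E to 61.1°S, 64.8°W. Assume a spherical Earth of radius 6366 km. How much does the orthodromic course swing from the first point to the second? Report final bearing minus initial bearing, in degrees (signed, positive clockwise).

Initial bearing θ₁ = atan2(sin Δλ cos φ₂, cos φ₁ sin φ₂ − sin φ₁ cos φ₂ cos Δλ) = 176.20°
Final bearing θ₂ = (initial bearing from the destination back to the start) + 180° = 5.92°
Δθ = θ₂ − θ₁ = -170.3°

-170.3°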